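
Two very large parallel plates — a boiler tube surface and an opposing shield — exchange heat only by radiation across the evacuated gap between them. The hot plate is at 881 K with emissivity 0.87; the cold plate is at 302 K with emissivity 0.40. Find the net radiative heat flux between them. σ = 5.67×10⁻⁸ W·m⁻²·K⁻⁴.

q ≈ 12700 W/m²

For two infinite grey parallel plates, q = σ(T₁⁴ − T₂⁴)/(1/ε₁ + 1/ε₂ − 1).
T₁⁴ − T₂⁴ = 6.024×10¹¹ − 8.318×10⁹ = 5.941×10¹¹ K⁴.
1/ε₁ + 1/ε₂ − 1 = 1.149 + 2.500 − 1 = 2.649.
q = 5.67×10⁻⁸ × 5.941×10¹¹ / 2.649.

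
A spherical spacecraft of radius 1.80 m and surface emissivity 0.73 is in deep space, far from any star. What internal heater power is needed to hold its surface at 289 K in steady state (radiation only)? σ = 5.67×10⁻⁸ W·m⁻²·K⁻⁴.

P ≈ 11800 W

P = εσ·4πr²·T⁴.
4πr² = 40.72 m²; T⁴ = 6.976×10⁹ K⁴.
P = 0.73·5.67×10⁻⁸·40.72·6.976×10⁹.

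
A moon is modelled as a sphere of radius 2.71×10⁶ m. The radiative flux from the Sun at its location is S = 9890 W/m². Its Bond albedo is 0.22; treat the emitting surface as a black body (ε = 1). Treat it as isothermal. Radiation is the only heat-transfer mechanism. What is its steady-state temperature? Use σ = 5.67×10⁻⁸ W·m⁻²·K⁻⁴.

At equilibrium, absorbed power = emitted power.
Absorbing cross-section = πr² = 2.307×10¹³ m²; emitting surface = 4πr² = 9.229×10¹³ m² (ratio 4).
(1−a)S·A_cross = εσ·A_surf·T⁴  ⇒  T⁴ = (1−a)S/(4σ).
T⁴ = 0.780·9890/(4·5.67×10⁻⁸) = 3.401×10¹⁰ K⁴.
T = (3.401×10¹⁰)^(1/4).

T ≈ 429 K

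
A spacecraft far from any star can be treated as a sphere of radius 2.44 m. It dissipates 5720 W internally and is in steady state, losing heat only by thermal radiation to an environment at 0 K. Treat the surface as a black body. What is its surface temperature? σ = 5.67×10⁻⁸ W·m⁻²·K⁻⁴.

Steady state: internal power = radiated power, P = εσA T⁴.
Radiating area A = 4πr² = 74.82 m².
T⁴ = P/(εσA) = 5720/(1.0·5.67×10⁻⁸·74.82) = 1.348×10⁹ K⁴.
T = (1.348×10⁹)^(1/4).

T ≈ 192 K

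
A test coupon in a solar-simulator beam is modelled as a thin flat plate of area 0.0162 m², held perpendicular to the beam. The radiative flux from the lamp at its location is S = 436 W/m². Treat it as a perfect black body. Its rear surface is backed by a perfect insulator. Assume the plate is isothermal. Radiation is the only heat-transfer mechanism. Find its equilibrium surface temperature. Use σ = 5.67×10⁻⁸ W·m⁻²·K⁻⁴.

At equilibrium, absorbed power = emitted power.
Absorbing cross-section = A = 0.01620 m²; emitting surface = A = 0.01620 m² (ratio 1).
S·A_cross = εσ·A_surf·T⁴  ⇒  T⁴ = S/(1σ).
T⁴ = 1.00·436/(1·5.67×10⁻⁸) = 7.690×10⁹ K⁴.
T = (7.690×10⁹)^(1/4).

T ≈ 296 K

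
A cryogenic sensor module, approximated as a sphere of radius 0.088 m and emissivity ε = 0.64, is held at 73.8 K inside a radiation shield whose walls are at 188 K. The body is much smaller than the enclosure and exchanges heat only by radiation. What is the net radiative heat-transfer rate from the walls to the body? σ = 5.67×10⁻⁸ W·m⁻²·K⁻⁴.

P_net ≈ 4.31 W

For a small grey body in a large enclosure: P_net = εσA(T_body⁴ − T_wall⁴).
A = 4πr² = 0.09731 m²; T_body⁴ − T_wall⁴ = 2.966×10⁷ − 1.249×10⁹ = -1.220×10⁹ K⁴.
|P_net| = 0.64·5.67×10⁻⁸·0.09731·1.220×10⁹.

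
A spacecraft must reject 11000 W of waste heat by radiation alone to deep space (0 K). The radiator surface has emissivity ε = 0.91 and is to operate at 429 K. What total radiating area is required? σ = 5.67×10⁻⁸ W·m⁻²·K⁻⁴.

A ≈ 6.29 m²

P = εσA T⁴ ⇒ A = P/(εσT⁴).
T⁴ = 3.387×10¹⁰ K⁴.
A = 11000/(0.91 × 5.67×10⁻⁸ × 3.387×10¹⁰).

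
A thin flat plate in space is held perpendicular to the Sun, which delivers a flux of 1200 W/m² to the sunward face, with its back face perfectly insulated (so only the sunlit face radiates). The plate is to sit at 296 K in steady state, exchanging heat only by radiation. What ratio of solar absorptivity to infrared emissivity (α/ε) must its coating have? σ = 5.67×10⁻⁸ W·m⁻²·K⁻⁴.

α/ε ≈ 0.363

Balance: αS·A = εσ·1A·T⁴ ⇒ α/ε = σT⁴/S.
α/ε = 5.67×10⁻⁸·(296)⁴/1200 = 5.67×10⁻⁸·7.677×10⁹/1200.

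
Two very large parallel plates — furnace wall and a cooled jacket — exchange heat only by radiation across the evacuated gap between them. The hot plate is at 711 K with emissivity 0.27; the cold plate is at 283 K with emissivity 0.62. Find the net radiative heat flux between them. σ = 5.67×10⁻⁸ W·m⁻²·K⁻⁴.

q ≈ 3270 W/m²

For two infinite grey parallel plates, q = σ(T₁⁴ − T₂⁴)/(1/ε₁ + 1/ε₂ − 1).
T₁⁴ − T₂⁴ = 2.556×10¹¹ − 6.414×10⁹ = 2.491×10¹¹ K⁴.
1/ε₁ + 1/ε₂ − 1 = 3.704 + 1.613 − 1 = 4.317.
q = 5.67×10⁻⁸ × 2.491×10¹¹ / 4.317.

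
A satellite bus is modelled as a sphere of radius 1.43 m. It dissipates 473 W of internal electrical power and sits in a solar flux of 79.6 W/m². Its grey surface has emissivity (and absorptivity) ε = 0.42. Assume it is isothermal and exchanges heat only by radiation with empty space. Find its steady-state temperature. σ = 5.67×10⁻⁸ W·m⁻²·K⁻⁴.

At steady state, absorbed solar power + internal power = radiated power.
Absorbed: α·S·A_cross = 0.42·79.6·6.424 = 214.8 W (cross-section πr²).
Total input = 214.8 + 473 = 687.8 W.
Radiated: εσ·A_surf·T⁴ with A_surf = 4πr² = 25.70 m².
T⁴ = 687.8/(0.42·5.67×10⁻⁸·25.70) = 1.124×10⁹ K⁴.

T ≈ 183 K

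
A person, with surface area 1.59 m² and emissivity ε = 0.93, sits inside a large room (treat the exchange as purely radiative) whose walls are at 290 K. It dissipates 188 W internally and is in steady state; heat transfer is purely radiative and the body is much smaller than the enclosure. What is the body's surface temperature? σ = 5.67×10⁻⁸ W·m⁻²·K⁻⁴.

T ≈ 311 K

For a small grey body in a large enclosure, net radiated power = εσA(T⁴ − T_w⁴).
Steady state: P = εσA(T⁴ − T_w⁴) with A = 1.59 m².
T⁴ = P/(εσA) + T_w⁴ = 188/(0.93·5.67×10⁻⁸·1.590) + (290)⁴
    = 2.242×10⁹ + 7.073×10⁹ = 9.315×10⁹ K⁴.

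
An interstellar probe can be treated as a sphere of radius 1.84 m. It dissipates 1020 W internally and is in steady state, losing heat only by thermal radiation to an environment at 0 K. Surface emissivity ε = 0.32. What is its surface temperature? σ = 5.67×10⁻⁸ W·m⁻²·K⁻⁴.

T ≈ 191 K

Steady state: internal power = radiated power, P = εσA T⁴.
Radiating area A = 4πr² = 42.54 m².
T⁴ = P/(εσA) = 1020/(0.32·5.67×10⁻⁸·42.54) = 1.321×10⁹ K⁴.
T = (1.321×10⁹)^(1/4).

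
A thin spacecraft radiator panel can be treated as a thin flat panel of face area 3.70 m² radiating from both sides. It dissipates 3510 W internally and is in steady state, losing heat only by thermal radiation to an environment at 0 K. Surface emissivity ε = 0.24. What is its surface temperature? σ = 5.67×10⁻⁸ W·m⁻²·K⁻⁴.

Steady state: internal power = radiated power, P = εσA T⁴.
Radiating area A = 2·3.70 = 7.400 m².
T⁴ = P/(εσA) = 3510/(0.24·5.67×10⁻⁸·7.400) = 3.486×10¹⁰ K⁴.
T = (3.486×10¹⁰)^(1/4).

T ≈ 432 K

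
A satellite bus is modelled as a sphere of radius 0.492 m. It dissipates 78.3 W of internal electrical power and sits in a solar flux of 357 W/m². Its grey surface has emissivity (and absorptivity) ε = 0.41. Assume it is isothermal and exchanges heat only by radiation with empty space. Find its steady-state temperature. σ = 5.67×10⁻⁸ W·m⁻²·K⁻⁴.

T ≈ 228 K

At steady state, absorbed solar power + internal power = radiated power.
Absorbed: α·S·A_cross = 0.41·357·0.7605 = 111.3 W (cross-section πr²).
Total input = 111.3 + 78.3 = 189.6 W.
Radiated: εσ·A_surf·T⁴ with A_surf = 4πr² = 3.042 m².
T⁴ = 189.6/(0.41·5.67×10⁻⁸·3.042) = 2.681×10⁹ K⁴.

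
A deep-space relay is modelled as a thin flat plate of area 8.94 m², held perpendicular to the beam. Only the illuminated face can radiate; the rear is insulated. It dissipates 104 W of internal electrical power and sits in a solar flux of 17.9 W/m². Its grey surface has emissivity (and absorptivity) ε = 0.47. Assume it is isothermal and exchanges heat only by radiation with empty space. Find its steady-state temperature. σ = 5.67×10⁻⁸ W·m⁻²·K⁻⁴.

T ≈ 166 K

At steady state, absorbed solar power + internal power = radiated power.
Absorbed: α·S·A_cross = 0.47·17.9·8.940 = 75.21 W (cross-section A).
Total input = 75.21 + 104 = 179.2 W.
Radiated: εσ·A_surf·T⁴ with A_surf = A = 8.940 m².
T⁴ = 179.2/(0.47·5.67×10⁻⁸·8.940) = 7.522×10⁸ K⁴.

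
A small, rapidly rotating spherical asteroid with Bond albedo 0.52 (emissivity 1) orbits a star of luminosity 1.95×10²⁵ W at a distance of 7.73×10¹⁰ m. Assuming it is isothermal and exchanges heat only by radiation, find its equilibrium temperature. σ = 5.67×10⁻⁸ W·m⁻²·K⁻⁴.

T ≈ 153 K

First find the stellar flux at distance d: S = L/(4πd²) = 1.95×10²⁵/(4π·(7.73×10¹⁰)²) = 259.7 W/m².
For an isothermal sphere, absorbed (1−a)S·πr² = emitted σ·4πr²·T⁴, so T⁴ = (1−a)S/(4σ).
T⁴ = 0.480·259.7/(4·5.67×10⁻⁸) = 5.496×10⁸ K⁴.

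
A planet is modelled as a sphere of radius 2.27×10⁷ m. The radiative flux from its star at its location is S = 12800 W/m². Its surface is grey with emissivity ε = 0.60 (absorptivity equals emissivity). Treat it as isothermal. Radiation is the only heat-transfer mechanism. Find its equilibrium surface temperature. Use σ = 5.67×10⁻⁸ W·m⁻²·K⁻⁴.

T ≈ 487 K

At equilibrium, absorbed power = emitted power.
Absorbing cross-section = πr² = 1.619×10¹⁵ m²; emitting surface = 4πr² = 6.475×10¹⁵ m² (ratio 4).
εS·A_cross = εσ·A_surf·T⁴  ⇒  T⁴ = S/(4σ)   (ε cancels).
T⁴ = 12800/(4·5.67×10⁻⁸) = 5.644×10¹⁰ K⁴.
T = (5.644×10¹⁰)^(1/4).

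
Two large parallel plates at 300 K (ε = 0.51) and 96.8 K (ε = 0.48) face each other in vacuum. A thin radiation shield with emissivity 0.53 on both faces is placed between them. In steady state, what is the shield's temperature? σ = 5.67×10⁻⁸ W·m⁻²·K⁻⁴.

T_s ≈ 254 K

In steady state the net flux on the hot side equals that on the cold side.
σ(T₁⁴−T_s⁴)/D₁ = σ(T_s⁴−T₂⁴)/D₂, with D₁ = 1/ε₁+1/ε_s−1 = 2.848, D₂ = 1/ε_s+1/ε₂−1 = 2.970.
Solve for T_s⁴: T_s⁴ = (D₂·T₁⁴ + D₁·T₂⁴)/(D₁+D₂) = 4.178×10⁹ K⁴.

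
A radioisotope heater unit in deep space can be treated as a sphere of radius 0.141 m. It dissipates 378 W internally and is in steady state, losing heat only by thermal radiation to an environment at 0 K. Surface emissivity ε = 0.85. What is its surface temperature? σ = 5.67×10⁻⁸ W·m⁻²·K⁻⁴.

Steady state: internal power = radiated power, P = εσA T⁴.
Radiating area A = 4πr² = 0.2498 m².
T⁴ = P/(εσA) = 378/(0.85·5.67×10⁻⁸·0.2498) = 3.139×10¹⁰ K⁴.
T = (3.139×10¹⁰)^(1/4).

T ≈ 421 K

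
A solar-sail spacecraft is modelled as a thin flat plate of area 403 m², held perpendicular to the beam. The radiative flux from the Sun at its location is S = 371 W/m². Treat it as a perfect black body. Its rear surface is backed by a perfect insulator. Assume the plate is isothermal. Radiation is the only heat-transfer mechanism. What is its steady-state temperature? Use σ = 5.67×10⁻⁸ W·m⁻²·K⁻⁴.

T ≈ 284 K

At equilibrium, absorbed power = emitted power.
Absorbing cross-section = A = 403.0 m²; emitting surface = A = 403.0 m² (ratio 1).
S·A_cross = εσ·A_surf·T⁴  ⇒  T⁴ = S/(1σ).
T⁴ = 1.00·371/(1·5.67×10⁻⁸) = 6.543×10⁹ K⁴.
T = (6.543×10⁹)^(1/4).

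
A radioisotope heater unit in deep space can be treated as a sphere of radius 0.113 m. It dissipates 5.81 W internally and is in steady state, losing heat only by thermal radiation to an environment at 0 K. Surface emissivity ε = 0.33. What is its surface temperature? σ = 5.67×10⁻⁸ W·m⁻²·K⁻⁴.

Steady state: internal power = radiated power, P = εσA T⁴.
Radiating area A = 4πr² = 0.1605 m².
T⁴ = P/(εσA) = 5.81/(0.33·5.67×10⁻⁸·0.1605) = 1.935×10⁹ K⁴.
T = (1.935×10⁹)^(1/4).

T ≈ 210 K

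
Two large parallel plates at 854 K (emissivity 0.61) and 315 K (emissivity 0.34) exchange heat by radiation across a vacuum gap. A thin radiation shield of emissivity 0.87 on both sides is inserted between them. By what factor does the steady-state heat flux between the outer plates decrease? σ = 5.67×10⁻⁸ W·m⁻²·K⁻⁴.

Without shield: q₀ = σΔ(T⁴)/(1/ε₁+1/ε₂−1) with denominator 3.581.
With shield the two gaps are in series; the resistances add: (1/ε₁+1/ε_s−1)+(1/ε_s+1/ε₂−1) = 1.789+3.091 = 4.879.
Heat-flux ratio q₀/q = 4.879/3.581.

factor ≈ 1.36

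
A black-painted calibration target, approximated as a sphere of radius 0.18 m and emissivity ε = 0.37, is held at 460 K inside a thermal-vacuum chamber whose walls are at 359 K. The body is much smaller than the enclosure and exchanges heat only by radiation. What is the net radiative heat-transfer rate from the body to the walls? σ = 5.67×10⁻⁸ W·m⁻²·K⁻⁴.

For a small grey body in a large enclosure: P_net = εσA(T_body⁴ − T_wall⁴).
A = 4πr² = 0.4072 m²; T_body⁴ − T_wall⁴ = 4.477×10¹⁰ − 1.661×10¹⁰ = 2.816×10¹⁰ K⁴.
|P_net| = 0.37·5.67×10⁻⁸·0.4072·2.816×10¹⁰.

P_net ≈ 241 W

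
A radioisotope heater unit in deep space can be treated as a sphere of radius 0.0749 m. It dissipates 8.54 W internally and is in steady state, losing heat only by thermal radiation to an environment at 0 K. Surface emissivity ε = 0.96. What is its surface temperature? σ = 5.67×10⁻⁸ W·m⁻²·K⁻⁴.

T ≈ 217 K

Steady state: internal power = radiated power, P = εσA T⁴.
Radiating area A = 4πr² = 0.07050 m².
T⁴ = P/(εσA) = 8.54/(0.96·5.67×10⁻⁸·0.07050) = 2.226×10⁹ K⁴.
T = (2.226×10⁹)^(1/4).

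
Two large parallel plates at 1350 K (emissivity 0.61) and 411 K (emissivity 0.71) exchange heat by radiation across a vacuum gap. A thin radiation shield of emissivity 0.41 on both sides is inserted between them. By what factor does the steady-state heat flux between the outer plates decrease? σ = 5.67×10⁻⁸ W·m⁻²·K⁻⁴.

factor ≈ 2.89

Without shield: q₀ = σΔ(T⁴)/(1/ε₁+1/ε₂−1) with denominator 2.048.
With shield the two gaps are in series; the resistances add: (1/ε₁+1/ε_s−1)+(1/ε_s+1/ε₂−1) = 3.078+2.847 = 5.926.
Heat-flux ratio q₀/q = 5.926/2.048.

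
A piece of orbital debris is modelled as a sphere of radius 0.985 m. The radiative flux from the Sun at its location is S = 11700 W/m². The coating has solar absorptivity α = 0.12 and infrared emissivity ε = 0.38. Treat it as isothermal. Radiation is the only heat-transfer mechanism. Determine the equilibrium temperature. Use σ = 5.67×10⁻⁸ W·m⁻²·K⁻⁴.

At equilibrium, absorbed power = emitted power.
Absorbing cross-section = πr² = 3.048 m²; emitting surface = 4πr² = 12.19 m² (ratio 4).
αS·A_cross = εσ·A_surf·T⁴  ⇒  T⁴ = αS/(ε·4σ).
T⁴ = 0.120·11700/(0.38·4·5.67×10⁻⁸) = 1.629×10¹⁰ K⁴.
T = (1.629×10¹⁰)^(1/4).

T ≈ 357 K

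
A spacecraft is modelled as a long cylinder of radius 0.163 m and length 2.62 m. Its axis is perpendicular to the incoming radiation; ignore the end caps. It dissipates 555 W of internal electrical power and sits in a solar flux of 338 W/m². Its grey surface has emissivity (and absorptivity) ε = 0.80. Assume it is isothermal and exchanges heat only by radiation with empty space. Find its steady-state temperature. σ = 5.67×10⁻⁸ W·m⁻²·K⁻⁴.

T ≈ 283 K

At steady state, absorbed solar power + internal power = radiated power.
Absorbed: α·S·A_cross = 0.80·338·0.8541 = 231.0 W (cross-section 2rL).
Total input = 231.0 + 555 = 786.0 W.
Radiated: εσ·A_surf·T⁴ with A_surf = 2πrL = 2.683 m².
T⁴ = 786.0/(0.80·5.67×10⁻⁸·2.683) = 6.457×10⁹ K⁴.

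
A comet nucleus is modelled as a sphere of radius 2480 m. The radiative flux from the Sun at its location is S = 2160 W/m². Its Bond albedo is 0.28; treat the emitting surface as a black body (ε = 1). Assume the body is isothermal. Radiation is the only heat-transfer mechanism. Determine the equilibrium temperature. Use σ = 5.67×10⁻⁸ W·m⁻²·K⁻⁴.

T ≈ 288 K

At equilibrium, absorbed power = emitted power.
Absorbing cross-section = πr² = 1.932×10⁷ m²; emitting surface = 4πr² = 7.729×10⁷ m² (ratio 4).
(1−a)S·A_cross = εσ·A_surf·T⁴  ⇒  T⁴ = (1−a)S/(4σ).
T⁴ = 0.720·2160/(4·5.67×10⁻⁸) = 6.857×10⁹ K⁴.
T = (6.857×10⁹)^(1/4).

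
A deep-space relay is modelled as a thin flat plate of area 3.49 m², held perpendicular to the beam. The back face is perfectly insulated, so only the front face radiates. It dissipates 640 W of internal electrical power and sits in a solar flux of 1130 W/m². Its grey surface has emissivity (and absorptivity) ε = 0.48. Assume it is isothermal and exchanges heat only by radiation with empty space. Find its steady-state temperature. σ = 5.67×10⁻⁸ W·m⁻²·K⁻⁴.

At steady state, absorbed solar power + internal power = radiated power.
Absorbed: α·S·A_cross = 0.48·1130·3.490 = 1893 W (cross-section A).
Total input = 1893 + 640 = 2533 W.
Radiated: εσ·A_surf·T⁴ with A_surf = A = 3.490 m².
T⁴ = 2533/(0.48·5.67×10⁻⁸·3.490) = 2.667×10¹⁰ K⁴.

T ≈ 404 K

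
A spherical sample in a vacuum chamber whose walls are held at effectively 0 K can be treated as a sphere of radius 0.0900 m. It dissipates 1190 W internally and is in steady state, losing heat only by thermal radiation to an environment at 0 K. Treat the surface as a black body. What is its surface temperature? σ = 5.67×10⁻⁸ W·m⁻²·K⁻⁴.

Steady state: internal power = radiated power, P = εσA T⁴.
Radiating area A = 4πr² = 0.1018 m².
T⁴ = P/(εσA) = 1190/(1.0·5.67×10⁻⁸·0.1018) = 2.062×10¹¹ K⁴.
T = (2.062×10¹¹)^(1/4).

T ≈ 674 K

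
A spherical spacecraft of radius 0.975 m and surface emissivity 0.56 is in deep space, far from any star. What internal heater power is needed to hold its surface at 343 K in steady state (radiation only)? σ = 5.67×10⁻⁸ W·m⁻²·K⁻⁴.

P = εσ·4πr²·T⁴.
4πr² = 11.95 m²; T⁴ = 1.384×10¹⁰ K⁴.
P = 0.56·5.67×10⁻⁸·11.95·1.384×10¹⁰.

P ≈ 5250 W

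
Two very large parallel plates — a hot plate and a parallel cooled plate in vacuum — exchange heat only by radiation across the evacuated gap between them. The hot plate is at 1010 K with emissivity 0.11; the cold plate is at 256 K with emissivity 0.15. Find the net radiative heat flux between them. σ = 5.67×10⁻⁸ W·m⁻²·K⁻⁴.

q ≈ 3980 W/m²

For two infinite grey parallel plates, q = σ(T₁⁴ − T₂⁴)/(1/ε₁ + 1/ε₂ − 1).
T₁⁴ − T₂⁴ = 1.041×10¹² − 4.295×10⁹ = 1.036×10¹² K⁴.
1/ε₁ + 1/ε₂ − 1 = 9.091 + 6.667 − 1 = 14.76.
q = 5.67×10⁻⁸ × 1.036×10¹² / 14.76.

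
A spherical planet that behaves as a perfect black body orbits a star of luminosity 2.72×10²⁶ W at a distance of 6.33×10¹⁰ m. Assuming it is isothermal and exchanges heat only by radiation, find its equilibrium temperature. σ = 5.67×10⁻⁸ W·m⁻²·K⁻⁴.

T ≈ 393 K

First find the stellar flux at distance d: S = L/(4πd²) = 2.72×10²⁶/(4π·(6.33×10¹⁰)²) = 5402 W/m².
For an isothermal sphere, absorbed (1−a)S·πr² = emitted σ·4πr²·T⁴, so T⁴ = (1−a)S/(4σ).
T⁴ = 1.00·5402/(4·5.67×10⁻⁸) = 2.382×10¹⁰ K⁴.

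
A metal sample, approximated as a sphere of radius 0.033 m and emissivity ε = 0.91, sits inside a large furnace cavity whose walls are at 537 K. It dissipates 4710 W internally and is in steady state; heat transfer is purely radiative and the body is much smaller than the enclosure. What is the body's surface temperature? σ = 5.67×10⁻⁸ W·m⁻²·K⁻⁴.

For a small grey body in a large enclosure, net radiated power = εσA(T⁴ − T_w⁴).
Steady state: P = εσA(T⁴ − T_w⁴) with A = 4πr² = 0.01368 m².
T⁴ = P/(εσA) + T_w⁴ = 4710/(0.91·5.67×10⁻⁸·0.01368) + (537)⁴
    = 6.671×10¹² + 8.316×10¹⁰ = 6.754×10¹² K⁴.

T ≈ 1610 K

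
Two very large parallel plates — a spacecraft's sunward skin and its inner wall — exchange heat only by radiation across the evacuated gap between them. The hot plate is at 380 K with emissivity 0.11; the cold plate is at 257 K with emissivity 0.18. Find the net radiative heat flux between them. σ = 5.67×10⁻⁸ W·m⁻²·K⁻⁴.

For two infinite grey parallel plates, q = σ(T₁⁴ − T₂⁴)/(1/ε₁ + 1/ε₂ − 1).
T₁⁴ − T₂⁴ = 2.085×10¹⁰ − 4.362×10⁹ = 1.649×10¹⁰ K⁴.
1/ε₁ + 1/ε₂ − 1 = 9.091 + 5.556 − 1 = 13.65.
q = 5.67×10⁻⁸ × 1.649×10¹⁰ / 13.65.

q ≈ 68.5 W/m²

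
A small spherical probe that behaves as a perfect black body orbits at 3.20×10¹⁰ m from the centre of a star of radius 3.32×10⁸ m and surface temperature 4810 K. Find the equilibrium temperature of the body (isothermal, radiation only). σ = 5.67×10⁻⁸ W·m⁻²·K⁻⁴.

The star's surface emits σT_*⁴; at distance d the flux is S = σT_*⁴(R_*/d)².
S = 5.67×10⁻⁸·(4810)⁴·(3.32×10⁸/3.20×10¹⁰)² = 3267 W/m².
For an isothermal sphere T⁴ = (1−a)S/(4σ) = 1.440×10¹⁰ K⁴.

T ≈ 346 K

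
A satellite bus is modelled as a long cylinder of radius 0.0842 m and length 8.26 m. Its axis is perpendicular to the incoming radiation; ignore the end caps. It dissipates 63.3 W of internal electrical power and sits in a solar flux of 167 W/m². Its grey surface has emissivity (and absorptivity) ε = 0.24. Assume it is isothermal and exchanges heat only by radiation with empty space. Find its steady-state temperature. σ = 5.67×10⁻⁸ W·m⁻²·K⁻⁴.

At steady state, absorbed solar power + internal power = radiated power.
Absorbed: α·S·A_cross = 0.24·167·1.391 = 55.75 W (cross-section 2rL).
Total input = 55.75 + 63.3 = 119.1 W.
Radiated: εσ·A_surf·T⁴ with A_surf = 2πrL = 4.370 m².
T⁴ = 119.1/(0.24·5.67×10⁻⁸·4.370) = 2.002×10⁹ K⁴.

T ≈ 212 K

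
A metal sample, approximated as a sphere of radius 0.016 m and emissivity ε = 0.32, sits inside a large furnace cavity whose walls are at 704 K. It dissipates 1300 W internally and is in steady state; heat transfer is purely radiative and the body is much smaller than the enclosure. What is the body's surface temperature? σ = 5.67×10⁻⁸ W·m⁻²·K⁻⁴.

For a small grey body in a large enclosure, net radiated power = εσA(T⁴ − T_w⁴).
Steady state: P = εσA(T⁴ − T_w⁴) with A = 4πr² = 0.003217 m².
T⁴ = P/(εσA) + T_w⁴ = 1300/(0.32·5.67×10⁻⁸·0.003217) + (704)⁴
    = 2.227×10¹³ + 2.456×10¹¹ = 2.252×10¹³ K⁴.

T ≈ 2180 K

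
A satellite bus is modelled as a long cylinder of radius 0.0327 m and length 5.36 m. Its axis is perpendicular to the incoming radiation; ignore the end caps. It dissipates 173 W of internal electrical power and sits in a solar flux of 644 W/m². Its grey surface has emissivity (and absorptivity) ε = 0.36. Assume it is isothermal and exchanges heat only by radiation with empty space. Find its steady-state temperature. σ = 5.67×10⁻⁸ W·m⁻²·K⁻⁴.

T ≈ 326 K

At steady state, absorbed solar power + internal power = radiated power.
Absorbed: α·S·A_cross = 0.36·644·0.3505 = 81.27 W (cross-section 2rL).
Total input = 81.27 + 173 = 254.3 W.
Radiated: εσ·A_surf·T⁴ with A_surf = 2πrL = 1.101 m².
T⁴ = 254.3/(0.36·5.67×10⁻⁸·1.101) = 1.131×10¹⁰ K⁴.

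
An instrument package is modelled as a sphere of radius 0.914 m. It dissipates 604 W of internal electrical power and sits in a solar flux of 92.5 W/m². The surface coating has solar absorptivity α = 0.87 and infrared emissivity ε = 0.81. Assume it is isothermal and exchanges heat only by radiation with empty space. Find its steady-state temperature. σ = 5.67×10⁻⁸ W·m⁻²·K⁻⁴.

T ≈ 203 K

At steady state, absorbed solar power + internal power = radiated power.
Absorbed: α·S·A_cross = 0.87·92.5·2.624 = 211.2 W (cross-section πr²).
Total input = 211.2 + 604 = 815.2 W.
Radiated: εσ·A_surf·T⁴ with A_surf = 4πr² = 10.50 m².
T⁴ = 815.2/(0.81·5.67×10⁻⁸·10.50) = 1.691×10⁹ K⁴.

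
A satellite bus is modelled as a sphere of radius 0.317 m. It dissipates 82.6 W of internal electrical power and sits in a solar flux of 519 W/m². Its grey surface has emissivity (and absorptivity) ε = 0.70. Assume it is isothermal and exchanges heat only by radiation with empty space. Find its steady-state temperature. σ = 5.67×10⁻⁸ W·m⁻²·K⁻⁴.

At steady state, absorbed solar power + internal power = radiated power.
Absorbed: α·S·A_cross = 0.70·519·0.3157 = 114.7 W (cross-section πr²).
Total input = 114.7 + 82.6 = 197.3 W.
Radiated: εσ·A_surf·T⁴ with A_surf = 4πr² = 1.263 m².
T⁴ = 197.3/(0.70·5.67×10⁻⁸·1.263) = 3.936×10⁹ K⁴.

T ≈ 250 K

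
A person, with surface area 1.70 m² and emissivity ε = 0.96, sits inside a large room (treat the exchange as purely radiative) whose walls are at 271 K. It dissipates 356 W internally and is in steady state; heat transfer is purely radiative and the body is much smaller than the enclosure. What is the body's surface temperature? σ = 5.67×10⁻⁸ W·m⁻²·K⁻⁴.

For a small grey body in a large enclosure, net radiated power = εσA(T⁴ − T_w⁴).
Steady state: P = εσA(T⁴ − T_w⁴) with A = 1.70 m².
T⁴ = P/(εσA) + T_w⁴ = 356/(0.96·5.67×10⁻⁸·1.700) + (271)⁴
    = 3.847×10⁹ + 5.394×10⁹ = 9.241×10⁹ K⁴.

T ≈ 310 K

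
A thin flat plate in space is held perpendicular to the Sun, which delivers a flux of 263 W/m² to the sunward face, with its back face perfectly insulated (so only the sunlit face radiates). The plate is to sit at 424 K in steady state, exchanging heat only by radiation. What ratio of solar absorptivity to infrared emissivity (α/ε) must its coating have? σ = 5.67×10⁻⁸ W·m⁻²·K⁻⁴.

α/ε ≈ 6.97

Balance: αS·A = εσ·1A·T⁴ ⇒ α/ε = σT⁴/S.
α/ε = 5.67×10⁻⁸·(424)⁴/263 = 5.67×10⁻⁸·3.232×10¹⁰/263.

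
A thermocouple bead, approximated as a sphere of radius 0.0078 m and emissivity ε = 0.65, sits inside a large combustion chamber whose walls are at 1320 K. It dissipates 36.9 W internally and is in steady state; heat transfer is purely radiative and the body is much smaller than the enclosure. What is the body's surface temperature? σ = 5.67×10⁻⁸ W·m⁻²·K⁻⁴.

T ≈ 1440 K

For a small grey body in a large enclosure, net radiated power = εσA(T⁴ − T_w⁴).
Steady state: P = εσA(T⁴ − T_w⁴) with A = 4πr² = 7.645×10⁻⁴ m².
T⁴ = P/(εσA) + T_w⁴ = 36.9/(0.65·5.67×10⁻⁸·7.645×10⁻⁴) + (1320)⁴
    = 1.310×10¹² + 3.036×10¹² = 4.346×10¹² K⁴.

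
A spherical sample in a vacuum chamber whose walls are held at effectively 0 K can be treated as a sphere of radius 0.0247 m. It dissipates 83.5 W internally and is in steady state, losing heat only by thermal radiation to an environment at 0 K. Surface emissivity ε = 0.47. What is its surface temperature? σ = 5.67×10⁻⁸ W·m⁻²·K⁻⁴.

T ≈ 800 K

Steady state: internal power = radiated power, P = εσA T⁴.
Radiating area A = 4πr² = 0.007667 m².
T⁴ = P/(εσA) = 83.5/(0.47·5.67×10⁻⁸·0.007667) = 4.087×10¹¹ K⁴.
T = (4.087×10¹¹)^(1/4).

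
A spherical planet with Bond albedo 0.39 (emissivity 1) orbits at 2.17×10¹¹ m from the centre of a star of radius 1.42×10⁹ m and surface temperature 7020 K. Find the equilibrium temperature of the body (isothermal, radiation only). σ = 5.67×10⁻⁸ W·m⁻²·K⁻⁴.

T ≈ 355 K

The star's surface emits σT_*⁴; at distance d the flux is S = σT_*⁴(R_*/d)².
S = 5.67×10⁻⁸·(7020)⁴·(1.42×10⁹/2.17×10¹¹)² = 5896 W/m².
For an isothermal sphere T⁴ = (1−a)S/(4σ) = 1.586×10¹⁰ K⁴.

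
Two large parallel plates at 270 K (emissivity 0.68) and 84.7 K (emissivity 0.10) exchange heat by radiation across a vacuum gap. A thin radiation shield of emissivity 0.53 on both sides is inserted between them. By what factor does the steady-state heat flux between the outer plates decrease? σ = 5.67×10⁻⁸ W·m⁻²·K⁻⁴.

factor ≈ 1.26

Without shield: q₀ = σΔ(T⁴)/(1/ε₁+1/ε₂−1) with denominator 10.47.
With shield the two gaps are in series; the resistances add: (1/ε₁+1/ε_s−1)+(1/ε_s+1/ε₂−1) = 2.357+10.89 = 13.24.
Heat-flux ratio q₀/q = 13.24/10.47.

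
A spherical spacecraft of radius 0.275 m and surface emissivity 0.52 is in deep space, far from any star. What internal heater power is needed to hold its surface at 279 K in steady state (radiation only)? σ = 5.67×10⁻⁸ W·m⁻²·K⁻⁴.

P ≈ 170 W

P = εσ·4πr²·T⁴.
4πr² = 0.9503 m²; T⁴ = 6.059×10⁹ K⁴.
P = 0.52·5.67×10⁻⁸·0.9503·6.059×10⁹.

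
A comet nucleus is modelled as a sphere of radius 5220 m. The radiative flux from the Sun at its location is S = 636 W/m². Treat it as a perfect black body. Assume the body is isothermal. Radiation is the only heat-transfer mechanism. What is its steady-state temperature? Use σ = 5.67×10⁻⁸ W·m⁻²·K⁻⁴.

T ≈ 230 K

At equilibrium, absorbed power = emitted power.
Absorbing cross-section = πr² = 8.560×10⁷ m²; emitting surface = 4πr² = 3.424×10⁸ m² (ratio 4).
S·A_cross = εσ·A_surf·T⁴  ⇒  T⁴ = S/(4σ).
T⁴ = 1.00·636/(4·5.67×10⁻⁸) = 2.804×10⁹ K⁴.
T = (2.804×10⁹)^(1/4).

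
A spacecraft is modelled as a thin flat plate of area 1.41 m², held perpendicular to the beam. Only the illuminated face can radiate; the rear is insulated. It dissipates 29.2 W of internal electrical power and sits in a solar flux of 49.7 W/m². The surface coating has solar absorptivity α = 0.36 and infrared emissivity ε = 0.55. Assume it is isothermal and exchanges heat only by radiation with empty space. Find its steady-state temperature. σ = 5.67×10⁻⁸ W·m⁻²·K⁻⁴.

At steady state, absorbed solar power + internal power = radiated power.
Absorbed: α·S·A_cross = 0.36·49.7·1.410 = 25.23 W (cross-section A).
Total input = 25.23 + 29.2 = 54.43 W.
Radiated: εσ·A_surf·T⁴ with A_surf = A = 1.410 m².
T⁴ = 54.43/(0.55·5.67×10⁻⁸·1.410) = 1.238×10⁹ K⁴.

T ≈ 188 K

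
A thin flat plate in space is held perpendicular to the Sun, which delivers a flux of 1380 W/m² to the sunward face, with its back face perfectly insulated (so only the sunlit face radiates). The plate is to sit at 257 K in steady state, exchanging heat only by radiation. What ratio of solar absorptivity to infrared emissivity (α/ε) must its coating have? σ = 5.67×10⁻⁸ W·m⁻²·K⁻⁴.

Balance: αS·A = εσ·1A·T⁴ ⇒ α/ε = σT⁴/S.
α/ε = 5.67×10⁻⁸·(257)⁴/1380 = 5.67×10⁻⁸·4.362×10⁹/1380.

α/ε ≈ 0.179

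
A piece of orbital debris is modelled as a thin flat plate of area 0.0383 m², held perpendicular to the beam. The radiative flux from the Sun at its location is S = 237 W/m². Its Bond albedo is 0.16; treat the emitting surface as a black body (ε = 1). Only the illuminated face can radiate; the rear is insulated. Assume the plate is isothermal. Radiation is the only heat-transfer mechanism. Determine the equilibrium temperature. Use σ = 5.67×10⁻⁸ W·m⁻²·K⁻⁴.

At equilibrium, absorbed power = emitted power.
Absorbing cross-section = A = 0.03830 m²; emitting surface = A = 0.03830 m² (ratio 1).
(1−a)S·A_cross = εσ·A_surf·T⁴  ⇒  T⁴ = (1−a)S/(1σ).
T⁴ = 0.840·237/(1·5.67×10⁻⁸) = 3.511×10⁹ K⁴.
T = (3.511×10⁹)^(1/4).

T ≈ 243 K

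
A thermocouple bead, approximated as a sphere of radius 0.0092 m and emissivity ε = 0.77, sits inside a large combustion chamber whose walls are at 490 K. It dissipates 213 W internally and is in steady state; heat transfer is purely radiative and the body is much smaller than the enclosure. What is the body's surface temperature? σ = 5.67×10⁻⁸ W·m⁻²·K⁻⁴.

T ≈ 1470 K

For a small grey body in a large enclosure, net radiated power = εσA(T⁴ − T_w⁴).
Steady state: P = εσA(T⁴ − T_w⁴) with A = 4πr² = 0.001064 m².
T⁴ = P/(εσA) + T_w⁴ = 213/(0.77·5.67×10⁻⁸·0.001064) + (490)⁴
    = 4.587×10¹² + 5.765×10¹⁰ = 4.645×10¹² K⁴.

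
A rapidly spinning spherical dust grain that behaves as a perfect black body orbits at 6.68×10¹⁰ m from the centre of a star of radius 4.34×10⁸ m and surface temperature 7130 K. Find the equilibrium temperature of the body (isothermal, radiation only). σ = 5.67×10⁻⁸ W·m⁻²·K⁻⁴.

The star's surface emits σT_*⁴; at distance d the flux is S = σT_*⁴(R_*/d)².
S = 5.67×10⁻⁸·(7130)⁴·(4.34×10⁸/6.68×10¹⁰)² = 6185 W/m².
For an isothermal sphere T⁴ = (1−a)S/(4σ) = 2.727×10¹⁰ K⁴.

T ≈ 406 K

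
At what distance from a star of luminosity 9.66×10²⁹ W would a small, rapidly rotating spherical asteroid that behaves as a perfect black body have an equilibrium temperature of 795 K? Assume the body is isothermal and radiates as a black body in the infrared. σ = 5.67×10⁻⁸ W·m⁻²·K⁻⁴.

d ≈ 9.21×10¹¹ m

For an isothermal black-emitting sphere, (1−a)S·πr² = σ·4πr²·T⁴ ⇒ S = 4σT⁴/(1−a).
S = 4·5.67×10⁻⁸·(795)⁴/1.00 = 90600 W/m².
Flux falls as S = L/(4πd²), so d = √(L/(4πS)) = √(9.66×10²⁹/(4π·90600)).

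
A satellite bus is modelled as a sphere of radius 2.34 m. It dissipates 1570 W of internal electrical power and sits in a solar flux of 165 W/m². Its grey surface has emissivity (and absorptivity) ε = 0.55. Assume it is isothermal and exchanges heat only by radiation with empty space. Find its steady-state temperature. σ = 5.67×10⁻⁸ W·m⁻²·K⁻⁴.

T ≈ 195 K

At steady state, absorbed solar power + internal power = radiated power.
Absorbed: α·S·A_cross = 0.55·165·17.20 = 1561 W (cross-section πr²).
Total input = 1561 + 1570 = 3131 W.
Radiated: εσ·A_surf·T⁴ with A_surf = 4πr² = 68.81 m².
T⁴ = 3131/(0.55·5.67×10⁻⁸·68.81) = 1.459×10⁹ K⁴.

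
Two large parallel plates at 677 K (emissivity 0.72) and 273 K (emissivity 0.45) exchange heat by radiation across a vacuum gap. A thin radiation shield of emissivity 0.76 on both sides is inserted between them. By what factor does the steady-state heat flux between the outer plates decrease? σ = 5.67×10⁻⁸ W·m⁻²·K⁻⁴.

Without shield: q₀ = σΔ(T⁴)/(1/ε₁+1/ε₂−1) with denominator 2.611.
With shield the two gaps are in series; the resistances add: (1/ε₁+1/ε_s−1)+(1/ε_s+1/ε₂−1) = 1.705+2.538 = 4.243.
Heat-flux ratio q₀/q = 4.243/2.611.

factor ≈ 1.62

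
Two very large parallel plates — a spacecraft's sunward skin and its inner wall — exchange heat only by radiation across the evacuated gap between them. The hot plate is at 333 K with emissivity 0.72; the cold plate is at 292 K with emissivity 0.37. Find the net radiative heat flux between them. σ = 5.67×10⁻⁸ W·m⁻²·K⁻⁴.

q ≈ 92.2 W/m²

For two infinite grey parallel plates, q = σ(T₁⁴ − T₂⁴)/(1/ε₁ + 1/ε₂ − 1).
T₁⁴ − T₂⁴ = 1.230×10¹⁰ − 7.270×10⁹ = 5.026×10⁹ K⁴.
1/ε₁ + 1/ε₂ − 1 = 1.389 + 2.703 − 1 = 3.092.
q = 5.67×10⁻⁸ × 5.026×10⁹ / 3.092.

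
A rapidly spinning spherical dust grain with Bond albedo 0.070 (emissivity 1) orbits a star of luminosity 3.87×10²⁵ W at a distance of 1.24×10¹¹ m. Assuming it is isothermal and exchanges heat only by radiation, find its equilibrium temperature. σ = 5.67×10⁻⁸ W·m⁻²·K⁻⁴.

T ≈ 169 K

First find the stellar flux at distance d: S = L/(4πd²) = 3.87×10²⁵/(4π·(1.24×10¹¹)²) = 200.3 W/m².
For an isothermal sphere, absorbed (1−a)S·πr² = emitted σ·4πr²·T⁴, so T⁴ = (1−a)S/(4σ).
T⁴ = 0.930·200.3/(4·5.67×10⁻⁸) = 8.213×10⁸ K⁴.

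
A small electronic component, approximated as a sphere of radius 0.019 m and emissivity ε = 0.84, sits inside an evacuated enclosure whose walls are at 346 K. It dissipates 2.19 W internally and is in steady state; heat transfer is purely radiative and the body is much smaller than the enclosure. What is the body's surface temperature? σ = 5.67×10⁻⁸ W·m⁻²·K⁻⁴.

T ≈ 396 K

For a small grey body in a large enclosure, net radiated power = εσA(T⁴ − T_w⁴).
Steady state: P = εσA(T⁴ − T_w⁴) with A = 4πr² = 0.004536 m².
T⁴ = P/(εσA) + T_w⁴ = 2.19/(0.84·5.67×10⁻⁸·0.004536) + (346)⁴
    = 1.014×10¹⁰ + 1.433×10¹⁰ = 2.447×10¹⁰ K⁴.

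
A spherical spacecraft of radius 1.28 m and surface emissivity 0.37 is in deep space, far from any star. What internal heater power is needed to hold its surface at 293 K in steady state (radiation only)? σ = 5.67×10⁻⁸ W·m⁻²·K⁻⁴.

P = εσ·4πr²·T⁴.
4πr² = 20.59 m²; T⁴ = 7.370×10⁹ K⁴.
P = 0.37·5.67×10⁻⁸·20.59·7.370×10⁹.

P ≈ 3180 W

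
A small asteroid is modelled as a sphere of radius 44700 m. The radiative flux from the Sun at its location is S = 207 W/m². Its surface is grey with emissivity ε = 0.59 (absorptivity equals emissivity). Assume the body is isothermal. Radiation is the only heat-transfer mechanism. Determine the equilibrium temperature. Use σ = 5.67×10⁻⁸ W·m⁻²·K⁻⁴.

At equilibrium, absorbed power = emitted power.
Absorbing cross-section = πr² = 6.277×10⁹ m²; emitting surface = 4πr² = 2.511×10¹⁰ m² (ratio 4).
εS·A_cross = εσ·A_surf·T⁴  ⇒  T⁴ = S/(4σ)   (ε cancels).
T⁴ = 207/(4·5.67×10⁻⁸) = 9.127×10⁸ K⁴.
T = (9.127×10⁸)^(1/4).

T ≈ 174 K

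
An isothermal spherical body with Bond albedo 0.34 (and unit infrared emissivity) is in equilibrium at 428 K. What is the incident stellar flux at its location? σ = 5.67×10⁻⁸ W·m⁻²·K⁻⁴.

S ≈ 11500 W/m²

(1−a)S·πr² = σ·4πr²·T⁴ ⇒ S = 4σT⁴/(1−a).
S = 4·5.67×10⁻⁸·3.356×10¹⁰/0.660.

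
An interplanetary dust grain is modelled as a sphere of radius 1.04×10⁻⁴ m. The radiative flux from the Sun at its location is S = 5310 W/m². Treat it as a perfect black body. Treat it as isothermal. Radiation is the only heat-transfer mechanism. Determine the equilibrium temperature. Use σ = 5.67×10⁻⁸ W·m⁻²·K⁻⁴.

At equilibrium, absorbed power = emitted power.
Absorbing cross-section = πr² = 3.398×10⁻⁸ m²; emitting surface = 4πr² = 1.359×10⁻⁷ m² (ratio 4).
S·A_cross = εσ·A_surf·T⁴  ⇒  T⁴ = S/(4σ).
T⁴ = 1.00·5310/(4·5.67×10⁻⁸) = 2.341×10¹⁰ K⁴.
T = (2.341×10¹⁰)^(1/4).

T ≈ 391 K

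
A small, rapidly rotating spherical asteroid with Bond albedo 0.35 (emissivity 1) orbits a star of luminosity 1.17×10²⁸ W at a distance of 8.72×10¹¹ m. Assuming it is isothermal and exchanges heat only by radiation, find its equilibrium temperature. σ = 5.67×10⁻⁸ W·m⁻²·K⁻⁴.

First find the stellar flux at distance d: S = L/(4πd²) = 1.17×10²⁸/(4π·(8.72×10¹¹)²) = 1224 W/m².
For an isothermal sphere, absorbed (1−a)S·πr² = emitted σ·4πr²·T⁴, so T⁴ = (1−a)S/(4σ).
T⁴ = 0.650·1224/(4·5.67×10⁻⁸) = 3.509×10⁹ K⁴.

T ≈ 243 K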